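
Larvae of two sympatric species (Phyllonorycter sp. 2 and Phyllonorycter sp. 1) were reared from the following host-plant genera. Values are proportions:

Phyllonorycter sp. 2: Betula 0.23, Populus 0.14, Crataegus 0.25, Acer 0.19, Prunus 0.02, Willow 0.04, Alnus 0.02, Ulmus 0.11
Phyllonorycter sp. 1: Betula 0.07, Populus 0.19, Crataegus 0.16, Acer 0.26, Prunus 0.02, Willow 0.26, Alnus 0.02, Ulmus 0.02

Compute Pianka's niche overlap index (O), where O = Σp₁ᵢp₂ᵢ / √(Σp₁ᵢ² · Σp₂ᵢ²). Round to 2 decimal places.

Σ p₁ᵢp₂ᵢ = 0.0161 + 0.0266 + 0.0400 + 0.0494 + 0.0004 + 0.0104 + 0.0004 + 0.0022 = 0.1455
Σp_1ᵢ² = 0.23² + 0.14² + 0.25² + 0.19² + 0.02² + 0.04² + 0.02² + 0.11² = 0.0529 + 0.0196 + 0.0625 + 0.0361 + 0.0004 + 0.0016 + 0.0004 + 0.0121 = 0.1856
Σp_2ᵢ² = 0.07² + 0.19² + 0.16² + 0.26² + 0.02² + 0.26² + 0.02² + 0.02² = 0.0049 + 0.0361 + 0.0256 + 0.0676 + 0.0004 + 0.0676 + 0.0004 + 0.0004 = 0.2030
O = 0.1455 / √(0.1856 × 0.2030) = 0.1455 / 0.19411 = 0.7496

0.75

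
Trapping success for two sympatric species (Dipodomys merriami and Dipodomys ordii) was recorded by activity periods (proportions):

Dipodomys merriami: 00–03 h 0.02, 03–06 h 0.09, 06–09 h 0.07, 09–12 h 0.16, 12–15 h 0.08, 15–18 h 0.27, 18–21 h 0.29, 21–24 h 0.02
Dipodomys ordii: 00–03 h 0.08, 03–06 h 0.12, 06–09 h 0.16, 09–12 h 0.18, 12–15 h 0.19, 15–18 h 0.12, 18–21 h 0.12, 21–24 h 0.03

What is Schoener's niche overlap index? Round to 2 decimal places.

0.68

Σ|p₁ᵢ − p₂ᵢ| = 0.06 + 0.03 + 0.09 + 0.02 + 0.11 + 0.15 + 0.17 + 0.01 = 0.64
D = 1 − ½ × 0.64 = 1 − 0.320 = 0.6800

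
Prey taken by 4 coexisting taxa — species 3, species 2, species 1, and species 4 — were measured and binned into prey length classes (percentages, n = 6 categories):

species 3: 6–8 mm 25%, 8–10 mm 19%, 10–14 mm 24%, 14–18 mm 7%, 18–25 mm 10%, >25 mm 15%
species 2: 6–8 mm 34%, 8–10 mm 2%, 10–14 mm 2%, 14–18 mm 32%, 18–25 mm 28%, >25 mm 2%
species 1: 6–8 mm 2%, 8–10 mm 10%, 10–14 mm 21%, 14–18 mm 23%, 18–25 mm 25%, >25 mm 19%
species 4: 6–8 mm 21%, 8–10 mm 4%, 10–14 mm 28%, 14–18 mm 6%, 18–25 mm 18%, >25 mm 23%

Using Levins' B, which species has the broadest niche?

Convert percentages to proportions (divide by 100).
Σp_3ᵢ² = 0.25² + 0.19² + 0.24² + 0.07² + 0.10² + 0.15² = 0.0625 + 0.0361 + 0.0576 + 0.0049 + 0.0100 + 0.0225 = 0.1936
B_3 = 1 / 0.1936 = 5.1653
Σp_2ᵢ² = 0.34² + 0.02² + 0.02² + 0.32² + 0.28² + 0.02² = 0.1156 + 0.0004 + 0.0004 + 0.1024 + 0.0784 + 0.0004 = 0.2976
B_2 = 1 / 0.2976 = 3.3602
Σp_1ᵢ² = 0.02² + 0.10² + 0.21² + 0.23² + 0.25² + 0.19² = 0.0004 + 0.0100 + 0.0441 + 0.0529 + 0.0625 + 0.0361 = 0.2060
B_1 = 1 / 0.2060 = 4.8544
Σp_4ᵢ² = 0.21² + 0.04² + 0.28² + 0.06² + 0.18² + 0.23² = 0.0441 + 0.0016 + 0.0784 + 0.0036 + 0.0324 + 0.0529 = 0.2130
B_4 = 1 / 0.2130 = 4.6948
Highest B → broadest niche (most generalist): species 3 (B = 5.17).

species 3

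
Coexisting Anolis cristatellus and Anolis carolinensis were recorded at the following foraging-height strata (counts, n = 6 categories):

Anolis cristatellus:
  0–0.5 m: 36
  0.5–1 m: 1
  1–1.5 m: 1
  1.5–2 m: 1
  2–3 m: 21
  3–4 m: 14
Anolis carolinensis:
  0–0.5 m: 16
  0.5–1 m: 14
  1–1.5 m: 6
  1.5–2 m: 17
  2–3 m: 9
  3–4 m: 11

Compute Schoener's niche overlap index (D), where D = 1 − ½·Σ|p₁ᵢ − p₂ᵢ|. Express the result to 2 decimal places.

0.53

Proportions for Anolis cristatellus (n=74): 36/74=0.4865, 1/74=0.0135, 1/74=0.0135, 1/74=0.0135, 21/74=0.2838, 14/74=0.1892
Proportions for Anolis carolinensis (n=73): 16/73=0.2192, 14/73=0.1918, 6/73=0.0822, 17/73=0.2329, 9/73=0.1233, 11/73=0.1507
Σ|p₁ᵢ − p₂ᵢ| = 0.2673 + 0.1783 + 0.0687 + 0.2194 + 0.1605 + 0.0385 = 0.9327
D = 1 − ½ × 0.9327 = 1 − 0.46635 = 0.53365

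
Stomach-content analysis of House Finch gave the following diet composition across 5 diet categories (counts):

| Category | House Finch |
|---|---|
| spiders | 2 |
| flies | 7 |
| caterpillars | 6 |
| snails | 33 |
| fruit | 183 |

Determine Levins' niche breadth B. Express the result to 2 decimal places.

Proportions for House Finch (n=231): 2/231=0.0087, 7/231=0.0303, 6/231=0.0260, 33/231=0.1429, 183/231=0.7922
Σpᵢ² = 0.0087² + 0.0303² + 0.0260² + 0.1429² + 0.7922² = 0.000076 + 0.000918 + 0.000676 + 0.020420 + 0.627581 = 0.649671
B = 1 / 0.649671 = 1.5392

1.54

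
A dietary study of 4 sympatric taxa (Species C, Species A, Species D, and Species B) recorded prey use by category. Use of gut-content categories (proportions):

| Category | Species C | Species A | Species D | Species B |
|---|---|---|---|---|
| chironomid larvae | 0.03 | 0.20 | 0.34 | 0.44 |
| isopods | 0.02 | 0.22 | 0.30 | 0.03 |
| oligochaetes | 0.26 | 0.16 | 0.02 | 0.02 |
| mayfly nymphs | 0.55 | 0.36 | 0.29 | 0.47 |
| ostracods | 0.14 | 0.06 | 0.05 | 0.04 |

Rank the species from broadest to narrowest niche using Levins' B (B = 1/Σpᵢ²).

Species A > Species D > Species C > Species B

Σp_Cᵢ² = 0.03² + 0.02² + 0.26² + 0.55² + 0.14² = 0.0009 + 0.0004 + 0.0676 + 0.3025 + 0.0196 = 0.3910
B_C = 1 / 0.3910 = 2.5575
Σp_Aᵢ² = 0.20² + 0.22² + 0.16² + 0.36² + 0.06² = 0.0400 + 0.0484 + 0.0256 + 0.1296 + 0.0036 = 0.2472
B_A = 1 / 0.2472 = 4.0453
Σp_Dᵢ² = 0.34² + 0.30² + 0.02² + 0.29² + 0.05² = 0.1156 + 0.0900 + 0.0004 + 0.0841 + 0.0025 = 0.2926
B_D = 1 / 0.2926 = 3.4176
Σp_Bᵢ² = 0.44² + 0.03² + 0.02² + 0.47² + 0.04² = 0.1936 + 0.0009 + 0.0004 + 0.2209 + 0.0016 = 0.4174
B_B = 1 / 0.4174 = 2.3958
Ranking by B (broadest → narrowest): Species A (4.05) > Species D (3.42) > Species C (2.56) > Species B (2.40)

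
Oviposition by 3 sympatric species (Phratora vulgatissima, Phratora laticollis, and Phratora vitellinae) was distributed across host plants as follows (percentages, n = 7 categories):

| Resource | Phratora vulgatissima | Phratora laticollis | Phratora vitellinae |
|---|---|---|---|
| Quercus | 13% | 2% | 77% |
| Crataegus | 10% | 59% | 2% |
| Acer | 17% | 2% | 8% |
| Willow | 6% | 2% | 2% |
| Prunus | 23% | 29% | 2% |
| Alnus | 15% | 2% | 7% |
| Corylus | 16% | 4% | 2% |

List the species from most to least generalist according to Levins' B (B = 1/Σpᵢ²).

Phratora vulgatissima > Phratora laticollis > Phratora vitellinae

Convert percentages to proportions (divide by 100).
Σp_vulgᵢ² = 0.13² + 0.10² + 0.17² + 0.06² + 0.23² + 0.15² + 0.16² = 0.0169 + 0.0100 + 0.0289 + 0.0036 + 0.0529 + 0.0225 + 0.0256 = 0.1604
B_vulg = 1 / 0.1604 = 6.2344
Σp_latiᵢ² = 0.02² + 0.59² + 0.02² + 0.02² + 0.29² + 0.02² + 0.04² = 0.0004 + 0.3481 + 0.0004 + 0.0004 + 0.0841 + 0.0004 + 0.0016 = 0.4354
B_lati = 1 / 0.4354 = 2.2967
Σp_viteᵢ² = 0.77² + 0.02² + 0.08² + 0.02² + 0.02² + 0.07² + 0.02² = 0.5929 + 0.0004 + 0.0064 + 0.0004 + 0.0004 + 0.0049 + 0.0004 = 0.6058
B_vite = 1 / 0.6058 = 1.6507
Ranking by B (broadest → narrowest): Phratora vulgatissima (6.23) > Phratora laticollis (2.30) > Phratora vitellinae (1.65)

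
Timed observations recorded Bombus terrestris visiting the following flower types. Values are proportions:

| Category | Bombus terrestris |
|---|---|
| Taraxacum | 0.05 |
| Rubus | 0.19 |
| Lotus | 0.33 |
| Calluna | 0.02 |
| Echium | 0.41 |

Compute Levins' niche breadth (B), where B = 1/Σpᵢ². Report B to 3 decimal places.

3.165

Σpᵢ² = 0.05² + 0.19² + 0.33² + 0.02² + 0.41² = 0.0025 + 0.0361 + 0.1089 + 0.0004 + 0.1681 = 0.3160
B = 1 / 0.3160 = 3.16456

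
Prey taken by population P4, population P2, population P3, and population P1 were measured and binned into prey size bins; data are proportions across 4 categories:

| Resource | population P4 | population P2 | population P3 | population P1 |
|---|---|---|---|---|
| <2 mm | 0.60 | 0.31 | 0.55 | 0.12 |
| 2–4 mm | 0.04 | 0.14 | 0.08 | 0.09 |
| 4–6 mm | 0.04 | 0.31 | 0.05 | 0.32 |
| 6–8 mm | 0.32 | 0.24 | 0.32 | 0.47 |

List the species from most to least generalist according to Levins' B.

population P2 > population P1 > population P3 > population P4

Σp_P4ᵢ² = 0.60² + 0.04² + 0.04² + 0.32² = 0.3600 + 0.0016 + 0.0016 + 0.1024 = 0.4656
B_P4 = 1 / 0.4656 = 2.1478
Σp_P2ᵢ² = 0.31² + 0.14² + 0.31² + 0.24² = 0.0961 + 0.0196 + 0.0961 + 0.0576 = 0.2694
B_P2 = 1 / 0.2694 = 3.7120
Σp_P3ᵢ² = 0.55² + 0.08² + 0.05² + 0.32² = 0.3025 + 0.0064 + 0.0025 + 0.1024 = 0.4138
B_P3 = 1 / 0.4138 = 2.4166
Σp_P1ᵢ² = 0.12² + 0.09² + 0.32² + 0.47² = 0.0144 + 0.0081 + 0.1024 + 0.2209 = 0.3458
B_P1 = 1 / 0.3458 = 2.8918
Ranking by B (broadest → narrowest): population P2 (3.71) > population P1 (2.89) > population P3 (2.42) > population P4 (2.15)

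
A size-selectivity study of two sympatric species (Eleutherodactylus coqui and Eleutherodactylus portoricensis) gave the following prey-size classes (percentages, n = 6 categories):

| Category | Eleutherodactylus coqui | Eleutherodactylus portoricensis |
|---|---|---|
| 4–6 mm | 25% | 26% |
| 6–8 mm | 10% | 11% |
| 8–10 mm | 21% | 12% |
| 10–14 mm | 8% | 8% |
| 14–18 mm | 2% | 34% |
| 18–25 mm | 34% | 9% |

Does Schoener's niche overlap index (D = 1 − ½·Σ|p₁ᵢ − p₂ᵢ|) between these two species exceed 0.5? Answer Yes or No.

Yes

Convert percentages to proportions (divide by 100).
Σ|p₁ᵢ − p₂ᵢ| = 0.01 + 0.01 + 0.09 + 0.00 + 0.32 + 0.25 = 0.68
D = 1 − ½ × 0.68 = 1 − 0.340 = 0.6600
D = 0.6600 > 0.5 → Yes.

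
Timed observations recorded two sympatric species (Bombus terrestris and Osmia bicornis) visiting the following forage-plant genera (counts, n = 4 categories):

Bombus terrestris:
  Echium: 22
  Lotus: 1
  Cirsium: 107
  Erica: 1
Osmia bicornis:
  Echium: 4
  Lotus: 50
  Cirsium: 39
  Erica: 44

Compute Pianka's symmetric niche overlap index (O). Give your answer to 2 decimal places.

0.52

Proportions for Bombus terrestris (n=131): 22/131=0.1679, 1/131=0.0076, 107/131=0.8168, 1/131=0.0076
Proportions for Osmia bicornis (n=137): 4/137=0.0292, 50/137=0.3650, 39/137=0.2847, 44/137=0.3212
Σ p₁ᵢp₂ᵢ = 0.004903 + 0.002774 + 0.232543 + 0.002441 = 0.242661
Σp_1ᵢ² = 0.1679² + 0.0076² + 0.8168² + 0.0076² = 0.028190 + 0.000058 + 0.667162 + 0.000058 = 0.695468
Σp_2ᵢ² = 0.0292² + 0.3650² + 0.2847² + 0.3212² = 0.000853 + 0.133225 + 0.081054 + 0.103169 = 0.318301
O = 0.242661 / √(0.695468 × 0.318301) = 0.242661 / 0.4704978 = 0.5158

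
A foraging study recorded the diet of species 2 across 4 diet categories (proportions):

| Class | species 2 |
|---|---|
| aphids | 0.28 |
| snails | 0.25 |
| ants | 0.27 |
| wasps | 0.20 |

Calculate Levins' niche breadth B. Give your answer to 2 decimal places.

3.94

Σpᵢ² = 0.28² + 0.25² + 0.27² + 0.20² = 0.0784 + 0.0625 + 0.0729 + 0.0400 = 0.2538
B = 1 / 0.2538 = 3.9401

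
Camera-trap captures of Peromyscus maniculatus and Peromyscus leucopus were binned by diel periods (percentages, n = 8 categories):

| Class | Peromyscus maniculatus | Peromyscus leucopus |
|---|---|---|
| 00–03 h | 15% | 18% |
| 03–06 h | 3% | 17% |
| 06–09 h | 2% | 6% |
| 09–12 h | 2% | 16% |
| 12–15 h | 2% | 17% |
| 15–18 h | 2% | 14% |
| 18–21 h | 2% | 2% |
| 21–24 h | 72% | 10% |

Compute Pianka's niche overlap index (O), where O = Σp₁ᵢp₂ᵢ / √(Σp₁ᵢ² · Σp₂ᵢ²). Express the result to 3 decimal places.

0.404

Convert percentages to proportions (divide by 100).
Σ p₁ᵢp₂ᵢ = 0.0270 + 0.0051 + 0.0012 + 0.0032 + 0.0034 + 0.0028 + 0.0004 + 0.0720 = 0.1151
Σp_1ᵢ² = 0.15² + 0.03² + 0.02² + 0.02² + 0.02² + 0.02² + 0.02² + 0.72² = 0.0225 + 0.0009 + 0.0004 + 0.0004 + 0.0004 + 0.0004 + 0.0004 + 0.5184 = 0.5438
Σp_2ᵢ² = 0.18² + 0.17² + 0.06² + 0.16² + 0.17² + 0.14² + 0.02² + 0.10² = 0.0324 + 0.0289 + 0.0036 + 0.0256 + 0.0289 + 0.0196 + 0.0004 + 0.0100 = 0.1494
O = 0.1151 / √(0.5438 × 0.1494) = 0.1151 / 0.285033 = 0.40381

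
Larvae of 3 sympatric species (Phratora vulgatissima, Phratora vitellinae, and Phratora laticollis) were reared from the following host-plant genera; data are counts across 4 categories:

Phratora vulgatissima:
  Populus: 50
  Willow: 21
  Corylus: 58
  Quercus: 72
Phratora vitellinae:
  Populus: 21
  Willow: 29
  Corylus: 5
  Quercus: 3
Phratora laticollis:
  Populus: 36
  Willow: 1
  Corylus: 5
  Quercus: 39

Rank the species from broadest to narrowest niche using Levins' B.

Proportions for Phratora vulgatissima (n=201): 50/201=0.2488, 21/201=0.1045, 58/201=0.2886, 72/201=0.3582
Proportions for Phratora vitellinae (n=58): 21/58=0.3621, 29/58=0.5000, 5/58=0.0862, 3/58=0.0517
Proportions for Phratora laticollis (n=81): 36/81=0.4444, 1/81=0.0123, 5/81=0.0617, 39/81=0.4815
Σp_vulgᵢ² = 0.2488² + 0.1045² + 0.2886² + 0.3582² = 0.061901 + 0.010920 + 0.083290 + 0.128307 = 0.284418
B_vulg = 1 / 0.284418 = 3.5160
Σp_viteᵢ² = 0.3621² + 0.5000² + 0.0862² + 0.0517² = 0.131116 + 0.250000 + 0.007430 + 0.002673 = 0.391219
B_vite = 1 / 0.391219 = 2.5561
Σp_latiᵢ² = 0.4444² + 0.0123² + 0.0617² + 0.4815² = 0.197491 + 0.000151 + 0.003807 + 0.231842 = 0.433291
B_lati = 1 / 0.433291 = 2.3079
Ranking by B (broadest → narrowest): Phratora vulgatissima (3.52) > Phratora vitellinae (2.56) > Phratora laticollis (2.31)

Phratora vulgatissima > Phratora vitellinae > Phratora laticollis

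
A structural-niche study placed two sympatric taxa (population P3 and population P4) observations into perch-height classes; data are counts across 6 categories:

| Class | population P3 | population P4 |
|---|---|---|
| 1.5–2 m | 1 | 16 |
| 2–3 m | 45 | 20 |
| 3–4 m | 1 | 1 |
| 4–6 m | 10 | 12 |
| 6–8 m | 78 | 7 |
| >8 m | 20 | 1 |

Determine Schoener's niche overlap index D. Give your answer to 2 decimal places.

0.51

Proportions for population P3 (n=155): 1/155=0.0065, 45/155=0.2903, 1/155=0.0065, 10/155=0.0645, 78/155=0.5032, 20/155=0.1290
Proportions for population P4 (n=57): 16/57=0.2807, 20/57=0.3509, 1/57=0.0175, 12/57=0.2105, 7/57=0.1228, 1/57=0.0175
Σ|p₁ᵢ − p₂ᵢ| = 0.2742 + 0.0606 + 0.0110 + 0.1460 + 0.3804 + 0.1115 = 0.9837
D = 1 − ½ × 0.9837 = 1 − 0.49185 = 0.50815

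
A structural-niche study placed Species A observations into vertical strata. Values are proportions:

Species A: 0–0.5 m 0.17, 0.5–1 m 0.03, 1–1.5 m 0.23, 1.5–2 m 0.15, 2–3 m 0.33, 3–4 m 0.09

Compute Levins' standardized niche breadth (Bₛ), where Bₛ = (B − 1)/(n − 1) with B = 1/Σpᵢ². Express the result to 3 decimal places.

Σpᵢ² = 0.17² + 0.03² + 0.23² + 0.15² + 0.33² + 0.09² = 0.0289 + 0.0009 + 0.0529 + 0.0225 + 0.1089 + 0.0081 = 0.2222
B = 1 / 0.2222 = 4.50045
Bₛ = (B − 1)/(n − 1) = (4.50045 − 1)/(6 − 1) = 3.50045/5 = 0.70009

0.700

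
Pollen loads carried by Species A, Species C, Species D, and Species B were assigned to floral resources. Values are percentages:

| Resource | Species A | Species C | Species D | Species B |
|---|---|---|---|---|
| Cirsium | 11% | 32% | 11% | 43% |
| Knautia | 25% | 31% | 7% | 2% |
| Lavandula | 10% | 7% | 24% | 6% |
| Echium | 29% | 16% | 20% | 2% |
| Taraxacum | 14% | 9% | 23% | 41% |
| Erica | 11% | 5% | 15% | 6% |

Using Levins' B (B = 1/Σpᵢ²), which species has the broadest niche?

Species D

Convert percentages to proportions (divide by 100).
Σp_Aᵢ² = 0.11² + 0.25² + 0.10² + 0.29² + 0.14² + 0.11² = 0.0121 + 0.0625 + 0.0100 + 0.0841 + 0.0196 + 0.0121 = 0.2004
B_A = 1 / 0.2004 = 4.9900
Σp_Cᵢ² = 0.32² + 0.31² + 0.07² + 0.16² + 0.09² + 0.05² = 0.1024 + 0.0961 + 0.0049 + 0.0256 + 0.0081 + 0.0025 = 0.2396
B_C = 1 / 0.2396 = 4.1736
Σp_Dᵢ² = 0.11² + 0.07² + 0.24² + 0.20² + 0.23² + 0.15² = 0.0121 + 0.0049 + 0.0576 + 0.0400 + 0.0529 + 0.0225 = 0.1900
B_D = 1 / 0.1900 = 5.2632
Σp_Bᵢ² = 0.43² + 0.02² + 0.06² + 0.02² + 0.41² + 0.06² = 0.1849 + 0.0004 + 0.0036 + 0.0004 + 0.1681 + 0.0036 = 0.3610
B_B = 1 / 0.3610 = 2.7701
Highest B → broadest niche (most generalist): Species D (B = 5.26).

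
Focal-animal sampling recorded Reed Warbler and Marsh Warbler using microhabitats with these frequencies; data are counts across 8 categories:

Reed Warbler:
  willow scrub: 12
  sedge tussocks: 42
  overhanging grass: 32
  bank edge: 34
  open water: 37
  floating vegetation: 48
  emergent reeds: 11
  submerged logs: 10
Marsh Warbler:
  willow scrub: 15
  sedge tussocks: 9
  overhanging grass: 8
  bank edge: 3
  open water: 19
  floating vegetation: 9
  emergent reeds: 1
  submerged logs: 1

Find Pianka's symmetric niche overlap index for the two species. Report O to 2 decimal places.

Proportions for Reed Warbler (n=226): 12/226=0.0531, 42/226=0.1858, 32/226=0.1416, 34/226=0.1504, 37/226=0.1637, 48/226=0.2124, 11/226=0.0487, 10/226=0.0442
Proportions for Marsh Warbler (n=65): 15/65=0.2308, 9/65=0.1385, 8/65=0.1231, 3/65=0.0462, 19/65=0.2923, 9/65=0.1385, 1/65=0.0154, 1/65=0.0154
Σ p₁ᵢp₂ᵢ = 0.012255 + 0.025733 + 0.017431 + 0.006948 + 0.047850 + 0.029417 + 0.000750 + 0.000681 = 0.141065
Σp_1ᵢ² = 0.0531² + 0.1858² + 0.1416² + 0.1504² + 0.1637² + 0.2124² + 0.0487² + 0.0442² = 0.002820 + 0.034522 + 0.020051 + 0.022620 + 0.026798 + 0.045114 + 0.002372 + 0.001954 = 0.156251
Σp_2ᵢ² = 0.2308² + 0.1385² + 0.1231² + 0.0462² + 0.2923² + 0.1385² + 0.0154² + 0.0154² = 0.053269 + 0.019182 + 0.015154 + 0.002134 + 0.085439 + 0.019182 + 0.000237 + 0.000237 = 0.194834
O = 0.141065 / √(0.156251 × 0.194834) = 0.141065 / 0.1744792 = 0.8085

0.81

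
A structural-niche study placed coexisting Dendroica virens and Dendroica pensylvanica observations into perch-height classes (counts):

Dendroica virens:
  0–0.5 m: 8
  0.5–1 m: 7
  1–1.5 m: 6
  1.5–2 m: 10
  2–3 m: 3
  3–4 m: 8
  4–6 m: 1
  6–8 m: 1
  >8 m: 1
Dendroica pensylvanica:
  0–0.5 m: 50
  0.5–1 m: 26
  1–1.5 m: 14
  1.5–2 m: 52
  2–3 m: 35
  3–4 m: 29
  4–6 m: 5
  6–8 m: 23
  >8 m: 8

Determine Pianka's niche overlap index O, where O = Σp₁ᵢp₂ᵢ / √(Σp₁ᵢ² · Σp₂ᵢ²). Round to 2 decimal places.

Proportions for Dendroica virens (n=45): 8/45=0.1778, 7/45=0.1556, 6/45=0.1333, 10/45=0.2222, 3/45=0.0667, 8/45=0.1778, 1/45=0.0222, 1/45=0.0222, 1/45=0.0222
Proportions for Dendroica pensylvanica (n=242): 50/242=0.2066, 26/242=0.1074, 14/242=0.0579, 52/242=0.2149, 35/242=0.1446, 29/242=0.1198, 5/242=0.0207, 23/242=0.0950, 8/242=0.0331
Σ p₁ᵢp₂ᵢ = 0.036733 + 0.016711 + 0.007718 + 0.047751 + 0.009645 + 0.021300 + 0.000460 + 0.002109 + 0.000735 = 0.143162
Σp_1ᵢ² = 0.1778² + 0.1556² + 0.1333² + 0.2222² + 0.0667² + 0.1778² + 0.0222² + 0.0222² + 0.0222² = 0.031613 + 0.024211 + 0.017769 + 0.049373 + 0.004449 + 0.031613 + 0.000493 + 0.000493 + 0.000493 = 0.160507
Σp_2ᵢ² = 0.2066² + 0.1074² + 0.0579² + 0.2149² + 0.1446² + 0.1198² + 0.0207² + 0.0950² + 0.0331² = 0.042684 + 0.011535 + 0.003352 + 0.046182 + 0.020909 + 0.014352 + 0.000428 + 0.009025 + 0.001096 = 0.149563
O = 0.143162 / √(0.160507 × 0.149563) = 0.143162 / 0.1549384 = 0.9240

0.92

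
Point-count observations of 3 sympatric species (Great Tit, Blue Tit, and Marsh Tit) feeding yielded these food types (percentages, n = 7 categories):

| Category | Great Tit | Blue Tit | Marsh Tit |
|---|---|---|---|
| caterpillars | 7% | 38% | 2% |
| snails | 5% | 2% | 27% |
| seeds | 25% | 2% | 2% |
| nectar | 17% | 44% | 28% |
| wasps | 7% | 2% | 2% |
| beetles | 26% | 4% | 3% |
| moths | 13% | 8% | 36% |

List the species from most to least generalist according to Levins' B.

Convert percentages to proportions (divide by 100).
Σp_Greaᵢ² = 0.07² + 0.05² + 0.25² + 0.17² + 0.07² + 0.26² + 0.13² = 0.0049 + 0.0025 + 0.0625 + 0.0289 + 0.0049 + 0.0676 + 0.0169 = 0.1882
B_Grea = 1 / 0.1882 = 5.3135
Σp_Blueᵢ² = 0.38² + 0.02² + 0.02² + 0.44² + 0.02² + 0.04² + 0.08² = 0.1444 + 0.0004 + 0.0004 + 0.1936 + 0.0004 + 0.0016 + 0.0064 = 0.3472
B_Blue = 1 / 0.3472 = 2.8802
Σp_Marsᵢ² = 0.02² + 0.27² + 0.02² + 0.28² + 0.02² + 0.03² + 0.36² = 0.0004 + 0.0729 + 0.0004 + 0.0784 + 0.0004 + 0.0009 + 0.1296 = 0.2830
B_Mars = 1 / 0.2830 = 3.5336
Ranking by B (broadest → narrowest): Great Tit (5.31) > Marsh Tit (3.53) > Blue Tit (2.88)

Great Tit > Marsh Tit > Blue Tit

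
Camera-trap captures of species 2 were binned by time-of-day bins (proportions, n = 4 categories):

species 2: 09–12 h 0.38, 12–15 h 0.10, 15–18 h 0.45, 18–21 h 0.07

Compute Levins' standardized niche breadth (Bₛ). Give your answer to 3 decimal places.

Σpᵢ² = 0.38² + 0.10² + 0.45² + 0.07² = 0.1444 + 0.0100 + 0.2025 + 0.0049 = 0.3618
B = 1 / 0.3618 = 2.76396
Bₛ = (B − 1)/(n − 1) = (2.76396 − 1)/(4 − 1) = 1.76396/3 = 0.58799

0.588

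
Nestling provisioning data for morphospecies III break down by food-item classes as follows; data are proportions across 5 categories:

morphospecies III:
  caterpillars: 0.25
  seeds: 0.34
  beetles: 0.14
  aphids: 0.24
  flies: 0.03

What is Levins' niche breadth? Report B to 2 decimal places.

3.90

Σpᵢ² = 0.25² + 0.34² + 0.14² + 0.24² + 0.03² = 0.0625 + 0.1156 + 0.0196 + 0.0576 + 0.0009 = 0.2562
B = 1 / 0.2562 = 3.9032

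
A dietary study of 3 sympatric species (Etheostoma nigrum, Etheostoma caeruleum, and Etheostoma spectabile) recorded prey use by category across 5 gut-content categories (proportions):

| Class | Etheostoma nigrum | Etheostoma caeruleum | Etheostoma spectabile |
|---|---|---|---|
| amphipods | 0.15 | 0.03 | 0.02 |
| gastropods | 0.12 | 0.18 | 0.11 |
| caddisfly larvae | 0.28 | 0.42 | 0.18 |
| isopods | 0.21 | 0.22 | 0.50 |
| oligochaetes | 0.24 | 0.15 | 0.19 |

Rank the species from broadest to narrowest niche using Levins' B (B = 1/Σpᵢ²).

Etheostoma nigrum > Etheostoma caeruleum > Etheostoma spectabile

Σp_nigrᵢ² = 0.15² + 0.12² + 0.28² + 0.21² + 0.24² = 0.0225 + 0.0144 + 0.0784 + 0.0441 + 0.0576 = 0.2170
B_nigr = 1 / 0.2170 = 4.6083
Σp_caerᵢ² = 0.03² + 0.18² + 0.42² + 0.22² + 0.15² = 0.0009 + 0.0324 + 0.1764 + 0.0484 + 0.0225 = 0.2806
B_caer = 1 / 0.2806 = 3.5638
Σp_specᵢ² = 0.02² + 0.11² + 0.18² + 0.50² + 0.19² = 0.0004 + 0.0121 + 0.0324 + 0.2500 + 0.0361 = 0.3310
B_spec = 1 / 0.3310 = 3.0211
Ranking by B (broadest → narrowest): Etheostoma nigrum (4.61) > Etheostoma caeruleum (3.56) > Etheostoma spectabile (3.02)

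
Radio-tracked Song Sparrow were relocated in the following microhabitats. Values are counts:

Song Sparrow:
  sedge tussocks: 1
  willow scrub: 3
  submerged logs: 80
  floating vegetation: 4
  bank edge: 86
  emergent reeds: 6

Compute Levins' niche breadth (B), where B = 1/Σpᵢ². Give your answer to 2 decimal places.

Proportions for Song Sparrow (n=180): 1/180=0.0056, 3/180=0.0167, 80/180=0.4444, 4/180=0.0222, 86/180=0.4778, 6/180=0.0333
Σpᵢ² = 0.0056² + 0.0167² + 0.4444² + 0.0222² + 0.4778² + 0.0333² = 0.000031 + 0.000279 + 0.197491 + 0.000493 + 0.228293 + 0.001109 = 0.427696
B = 1 / 0.427696 = 2.3381

2.34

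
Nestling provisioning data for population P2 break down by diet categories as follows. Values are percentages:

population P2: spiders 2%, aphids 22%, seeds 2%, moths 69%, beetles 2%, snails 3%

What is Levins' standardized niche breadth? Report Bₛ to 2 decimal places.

0.18

Convert percentages to proportions (divide by 100).
Σpᵢ² = 0.02² + 0.22² + 0.02² + 0.69² + 0.02² + 0.03² = 0.0004 + 0.0484 + 0.0004 + 0.4761 + 0.0004 + 0.0009 = 0.5266
B = 1 / 0.5266 = 1.8990
Bₛ = (B − 1)/(n − 1) = (1.8990 − 1)/(6 − 1) = 0.8990/5 = 0.1798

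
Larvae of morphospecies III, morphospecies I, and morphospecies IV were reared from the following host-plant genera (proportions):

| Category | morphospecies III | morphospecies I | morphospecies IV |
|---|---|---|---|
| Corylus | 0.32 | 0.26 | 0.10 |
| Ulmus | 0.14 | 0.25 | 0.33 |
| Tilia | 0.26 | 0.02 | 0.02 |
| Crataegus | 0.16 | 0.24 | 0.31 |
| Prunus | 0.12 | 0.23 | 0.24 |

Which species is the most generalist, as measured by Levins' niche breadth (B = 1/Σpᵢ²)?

morphospecies III

Σp_IIIᵢ² = 0.32² + 0.14² + 0.26² + 0.16² + 0.12² = 0.1024 + 0.0196 + 0.0676 + 0.0256 + 0.0144 = 0.2296
B_III = 1 / 0.2296 = 4.3554
Σp_Iᵢ² = 0.26² + 0.25² + 0.02² + 0.24² + 0.23² = 0.0676 + 0.0625 + 0.0004 + 0.0576 + 0.0529 = 0.2410
B_I = 1 / 0.2410 = 4.1494
Σp_IVᵢ² = 0.10² + 0.33² + 0.02² + 0.31² + 0.24² = 0.0100 + 0.1089 + 0.0004 + 0.0961 + 0.0576 = 0.2730
B_IV = 1 / 0.2730 = 3.6630
Highest B → broadest niche (most generalist): morphospecies III (B = 4.36).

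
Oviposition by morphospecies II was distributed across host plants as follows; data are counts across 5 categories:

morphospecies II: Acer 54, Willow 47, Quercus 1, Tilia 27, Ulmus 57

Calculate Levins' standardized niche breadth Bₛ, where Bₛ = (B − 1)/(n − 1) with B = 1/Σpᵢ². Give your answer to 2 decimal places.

Proportions for morphospecies II (n=186): 54/186=0.2903, 47/186=0.2527, 1/186=0.0054, 27/186=0.1452, 57/186=0.3065
Σpᵢ² = 0.2903² + 0.2527² + 0.0054² + 0.1452² + 0.3065² = 0.084274 + 0.063857 + 0.000029 + 0.021083 + 0.093942 = 0.263185
B = 1 / 0.263185 = 3.7996
Bₛ = (B − 1)/(n − 1) = (3.7996 − 1)/(5 − 1) = 2.7996/4 = 0.6999

0.70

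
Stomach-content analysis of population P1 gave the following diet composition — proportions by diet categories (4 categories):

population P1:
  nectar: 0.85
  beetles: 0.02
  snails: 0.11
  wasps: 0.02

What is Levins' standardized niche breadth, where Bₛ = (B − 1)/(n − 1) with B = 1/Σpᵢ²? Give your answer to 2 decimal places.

0.12

Σpᵢ² = 0.85² + 0.02² + 0.11² + 0.02² = 0.7225 + 0.0004 + 0.0121 + 0.0004 = 0.7354
B = 1 / 0.7354 = 1.3598
Bₛ = (B − 1)/(n − 1) = (1.3598 − 1)/(4 − 1) = 0.3598/3 = 0.1199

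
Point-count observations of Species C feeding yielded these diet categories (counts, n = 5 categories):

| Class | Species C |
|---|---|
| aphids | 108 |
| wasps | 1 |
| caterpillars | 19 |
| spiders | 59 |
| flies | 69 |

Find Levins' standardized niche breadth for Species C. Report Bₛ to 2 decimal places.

Proportions for Species C (n=256): 108/256=0.4219, 1/256=0.0039, 19/256=0.0742, 59/256=0.2305, 69/256=0.2695
Σpᵢ² = 0.4219² + 0.0039² + 0.0742² + 0.2305² + 0.2695² = 0.178000 + 0.000015 + 0.005506 + 0.053130 + 0.072630 = 0.309281
B = 1 / 0.309281 = 3.2333
Bₛ = (B − 1)/(n − 1) = (3.2333 − 1)/(5 − 1) = 2.2333/4 = 0.5583

0.56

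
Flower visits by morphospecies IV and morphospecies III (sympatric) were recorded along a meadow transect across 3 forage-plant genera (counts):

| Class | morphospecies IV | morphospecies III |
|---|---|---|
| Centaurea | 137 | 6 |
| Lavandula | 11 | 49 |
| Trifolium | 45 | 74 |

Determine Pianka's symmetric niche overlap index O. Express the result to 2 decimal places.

0.36

Proportions for morphospecies IV (n=193): 137/193=0.7098, 11/193=0.0570, 45/193=0.2332
Proportions for morphospecies III (n=129): 6/129=0.0465, 49/129=0.3798, 74/129=0.5736
Σ p₁ᵢp₂ᵢ = 0.033006 + 0.021649 + 0.133764 = 0.188419
Σp_1ᵢ² = 0.7098² + 0.0570² + 0.2332² = 0.503816 + 0.003249 + 0.054382 = 0.561447
Σp_2ᵢ² = 0.0465² + 0.3798² + 0.5736² = 0.002162 + 0.144248 + 0.329017 = 0.475427
O = 0.188419 / √(0.561447 × 0.475427) = 0.188419 / 0.5166498 = 0.3647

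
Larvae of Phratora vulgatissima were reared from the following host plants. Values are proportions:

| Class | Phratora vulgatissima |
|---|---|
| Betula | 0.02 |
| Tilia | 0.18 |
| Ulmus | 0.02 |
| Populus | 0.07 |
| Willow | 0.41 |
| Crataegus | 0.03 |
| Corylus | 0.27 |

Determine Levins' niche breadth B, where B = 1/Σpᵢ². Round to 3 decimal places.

3.571

Σpᵢ² = 0.02² + 0.18² + 0.02² + 0.07² + 0.41² + 0.03² + 0.27² = 0.0004 + 0.0324 + 0.0004 + 0.0049 + 0.1681 + 0.0009 + 0.0729 = 0.2800
B = 1 / 0.2800 = 3.57143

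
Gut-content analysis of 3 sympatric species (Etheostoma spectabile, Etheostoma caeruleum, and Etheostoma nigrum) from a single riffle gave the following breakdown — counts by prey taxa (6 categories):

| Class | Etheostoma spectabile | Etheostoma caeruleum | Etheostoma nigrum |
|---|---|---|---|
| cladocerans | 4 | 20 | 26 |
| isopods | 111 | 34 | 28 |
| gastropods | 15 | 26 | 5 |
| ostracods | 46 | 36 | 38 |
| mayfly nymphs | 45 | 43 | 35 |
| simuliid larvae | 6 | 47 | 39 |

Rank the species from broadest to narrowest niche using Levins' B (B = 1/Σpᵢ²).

Proportions for Etheostoma spectabile (n=227): 4/227=0.0176, 111/227=0.4890, 15/227=0.0661, 46/227=0.2026, 45/227=0.1982, 6/227=0.0264
Proportions for Etheostoma caeruleum (n=206): 20/206=0.0971, 34/206=0.1650, 26/206=0.1262, 36/206=0.1748, 43/206=0.2087, 47/206=0.2282
Proportions for Etheostoma nigrum (n=171): 26/171=0.1520, 28/171=0.1637, 5/171=0.0292, 38/171=0.2222, 35/171=0.2047, 39/171=0.2281
Σp_specᵢ² = 0.0176² + 0.4890² + 0.0661² + 0.2026² + 0.1982² + 0.0264² = 0.000310 + 0.239121 + 0.004369 + 0.041047 + 0.039283 + 0.000697 = 0.324827
B_spec = 1 / 0.324827 = 3.0786
Σp_caerᵢ² = 0.0971² + 0.1650² + 0.1262² + 0.1748² + 0.2087² + 0.2282² = 0.009428 + 0.027225 + 0.015926 + 0.030555 + 0.043556 + 0.052075 = 0.178765
B_caer = 1 / 0.178765 = 5.5939
Σp_nigrᵢ² = 0.1520² + 0.1637² + 0.0292² + 0.2222² + 0.2047² + 0.2281² = 0.023104 + 0.026798 + 0.000853 + 0.049373 + 0.041902 + 0.052030 = 0.194060
B_nigr = 1 / 0.194060 = 5.1530
Ranking by B (broadest → narrowest): Etheostoma caeruleum (5.59) > Etheostoma nigrum (5.15) > Etheostoma spectabile (3.08)

Etheostoma caeruleum > Etheostoma nigrum > Etheostoma spectabile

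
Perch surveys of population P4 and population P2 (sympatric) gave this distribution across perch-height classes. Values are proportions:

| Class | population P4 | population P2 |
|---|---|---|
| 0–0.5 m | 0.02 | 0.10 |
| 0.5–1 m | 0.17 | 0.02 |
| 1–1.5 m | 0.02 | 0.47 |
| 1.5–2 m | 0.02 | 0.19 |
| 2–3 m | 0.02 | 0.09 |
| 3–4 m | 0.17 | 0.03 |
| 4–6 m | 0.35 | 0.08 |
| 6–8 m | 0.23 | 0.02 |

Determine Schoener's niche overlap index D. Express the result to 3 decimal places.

Σ|p₁ᵢ − p₂ᵢ| = 0.08 + 0.15 + 0.45 + 0.17 + 0.07 + 0.14 + 0.27 + 0.21 = 1.54
D = 1 − ½ × 1.54 = 1 − 0.770 = 0.23000

0.230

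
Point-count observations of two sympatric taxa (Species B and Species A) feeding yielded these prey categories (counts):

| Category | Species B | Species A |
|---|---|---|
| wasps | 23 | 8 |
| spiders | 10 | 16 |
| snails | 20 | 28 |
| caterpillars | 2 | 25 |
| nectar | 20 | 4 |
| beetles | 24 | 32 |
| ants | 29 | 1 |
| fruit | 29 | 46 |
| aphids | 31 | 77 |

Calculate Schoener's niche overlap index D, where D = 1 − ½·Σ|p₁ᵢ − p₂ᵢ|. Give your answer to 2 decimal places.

Proportions for Species B (n=188): 23/188=0.1223, 10/188=0.0532, 20/188=0.1064, 2/188=0.0106, 20/188=0.1064, 24/188=0.1277, 29/188=0.1543, 29/188=0.1543, 31/188=0.1649
Proportions for Species A (n=237): 8/237=0.0338, 16/237=0.0675, 28/237=0.1181, 25/237=0.1055, 4/237=0.0169, 32/237=0.1350, 1/237=0.0042, 46/237=0.1941, 77/237=0.3249
Σ|p₁ᵢ − p₂ᵢ| = 0.0885 + 0.0143 + 0.0117 + 0.0949 + 0.0895 + 0.0073 + 0.1501 + 0.0398 + 0.1600 = 0.6561
D = 1 − ½ × 0.6561 = 1 − 0.32805 = 0.67195

0.67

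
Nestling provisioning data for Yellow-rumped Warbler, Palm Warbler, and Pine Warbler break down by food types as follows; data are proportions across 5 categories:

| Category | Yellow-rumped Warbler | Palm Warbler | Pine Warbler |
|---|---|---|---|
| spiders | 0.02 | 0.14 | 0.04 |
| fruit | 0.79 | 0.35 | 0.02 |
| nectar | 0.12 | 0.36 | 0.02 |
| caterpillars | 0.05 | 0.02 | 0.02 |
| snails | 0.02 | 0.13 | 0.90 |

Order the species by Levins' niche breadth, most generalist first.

Σp_Yellᵢ² = 0.02² + 0.79² + 0.12² + 0.05² + 0.02² = 0.0004 + 0.6241 + 0.0144 + 0.0025 + 0.0004 = 0.6418
B_Yell = 1 / 0.6418 = 1.5581
Σp_Palmᵢ² = 0.14² + 0.35² + 0.36² + 0.02² + 0.13² = 0.0196 + 0.1225 + 0.1296 + 0.0004 + 0.0169 = 0.2890
B_Palm = 1 / 0.2890 = 3.4602
Σp_Pineᵢ² = 0.04² + 0.02² + 0.02² + 0.02² + 0.90² = 0.0016 + 0.0004 + 0.0004 + 0.0004 + 0.8100 = 0.8128
B_Pine = 1 / 0.8128 = 1.2303
Ranking by B (broadest → narrowest): Palm Warbler (3.46) > Yellow-rumped Warbler (1.56) > Pine Warbler (1.23)

Palm Warbler > Yellow-rumped Warbler > Pine Warbler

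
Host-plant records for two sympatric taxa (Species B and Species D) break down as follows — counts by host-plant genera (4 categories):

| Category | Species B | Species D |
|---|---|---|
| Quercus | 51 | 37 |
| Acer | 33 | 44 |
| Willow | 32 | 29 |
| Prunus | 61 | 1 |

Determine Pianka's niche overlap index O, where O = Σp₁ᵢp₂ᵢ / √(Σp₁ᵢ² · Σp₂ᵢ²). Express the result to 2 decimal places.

0.73

Proportions for Species B (n=177): 51/177=0.2881, 33/177=0.1864, 32/177=0.1808, 61/177=0.3446
Proportions for Species D (n=111): 37/111=0.3333, 44/111=0.3964, 29/111=0.2613, 1/111=0.0090
Σ p₁ᵢp₂ᵢ = 0.096024 + 0.073889 + 0.047243 + 0.003101 = 0.220257
Σp_1ᵢ² = 0.2881² + 0.1864² + 0.1808² + 0.3446² = 0.083002 + 0.034745 + 0.032689 + 0.118749 = 0.269185
Σp_2ᵢ² = 0.3333² + 0.3964² + 0.2613² + 0.0090² = 0.111089 + 0.157133 + 0.068278 + 0.000081 = 0.336581
O = 0.220257 / √(0.269185 × 0.336581) = 0.220257 / 0.3010026 = 0.7317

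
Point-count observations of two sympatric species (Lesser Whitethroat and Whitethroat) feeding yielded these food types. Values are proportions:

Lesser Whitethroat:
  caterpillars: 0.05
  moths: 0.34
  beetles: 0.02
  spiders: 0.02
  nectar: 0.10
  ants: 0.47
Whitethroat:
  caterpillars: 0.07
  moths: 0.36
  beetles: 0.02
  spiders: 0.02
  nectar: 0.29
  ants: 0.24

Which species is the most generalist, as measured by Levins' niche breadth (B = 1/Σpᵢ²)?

Whitethroat

Σp_Lessᵢ² = 0.05² + 0.34² + 0.02² + 0.02² + 0.10² + 0.47² = 0.0025 + 0.1156 + 0.0004 + 0.0004 + 0.0100 + 0.2209 = 0.3498
B_Less = 1 / 0.3498 = 2.8588
Σp_Whitᵢ² = 0.07² + 0.36² + 0.02² + 0.02² + 0.29² + 0.24² = 0.0049 + 0.1296 + 0.0004 + 0.0004 + 0.0841 + 0.0576 = 0.2770
B_Whit = 1 / 0.2770 = 3.6101
Highest B → broadest niche (most generalist): Whitethroat (B = 3.61).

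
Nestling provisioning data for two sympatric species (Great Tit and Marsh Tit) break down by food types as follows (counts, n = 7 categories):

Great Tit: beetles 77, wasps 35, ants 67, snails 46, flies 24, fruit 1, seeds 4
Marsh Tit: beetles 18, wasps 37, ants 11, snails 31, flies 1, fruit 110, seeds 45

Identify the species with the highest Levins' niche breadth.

Proportions for Great Tit (n=254): 77/254=0.3031, 35/254=0.1378, 67/254=0.2638, 46/254=0.1811, 24/254=0.0945, 1/254=0.0039, 4/254=0.0157
Proportions for Marsh Tit (n=253): 18/253=0.0711, 37/253=0.1462, 11/253=0.0435, 31/253=0.1225, 1/253=0.0040, 110/253=0.4348, 45/253=0.1779
Σp_Greaᵢ² = 0.3031² + 0.1378² + 0.2638² + 0.1811² + 0.0945² + 0.0039² + 0.0157² = 0.091870 + 0.018989 + 0.069590 + 0.032797 + 0.008930 + 0.000015 + 0.000246 = 0.222437
B_Grea = 1 / 0.222437 = 4.4957
Σp_Marsᵢ² = 0.0711² + 0.1462² + 0.0435² + 0.1225² + 0.0040² + 0.4348² + 0.1779² = 0.005055 + 0.021374 + 0.001892 + 0.015006 + 0.000016 + 0.189051 + 0.031648 = 0.264042
B_Mars = 1 / 0.264042 = 3.7873
Highest B → broadest niche (most generalist): Great Tit (B = 4.50).

Great Tit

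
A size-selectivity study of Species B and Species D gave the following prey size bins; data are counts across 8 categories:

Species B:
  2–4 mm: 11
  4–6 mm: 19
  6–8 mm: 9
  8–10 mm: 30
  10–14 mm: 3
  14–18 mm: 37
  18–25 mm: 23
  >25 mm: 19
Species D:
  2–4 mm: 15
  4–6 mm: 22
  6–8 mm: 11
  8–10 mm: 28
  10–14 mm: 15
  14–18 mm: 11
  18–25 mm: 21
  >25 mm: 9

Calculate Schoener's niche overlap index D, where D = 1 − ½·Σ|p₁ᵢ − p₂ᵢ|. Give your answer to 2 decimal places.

0.78

Proportions for Species B (n=151): 11/151=0.0728, 19/151=0.1258, 9/151=0.0596, 30/151=0.1987, 3/151=0.0199, 37/151=0.2450, 23/151=0.1523, 19/151=0.1258
Proportions for Species D (n=132): 15/132=0.1136, 22/132=0.1667, 11/132=0.0833, 28/132=0.2121, 15/132=0.1136, 11/132=0.0833, 21/132=0.1591, 9/132=0.0682
Σ|p₁ᵢ − p₂ᵢ| = 0.0408 + 0.0409 + 0.0237 + 0.0134 + 0.0937 + 0.1617 + 0.0068 + 0.0576 = 0.4386
D = 1 − ½ × 0.4386 = 1 − 0.21930 = 0.78070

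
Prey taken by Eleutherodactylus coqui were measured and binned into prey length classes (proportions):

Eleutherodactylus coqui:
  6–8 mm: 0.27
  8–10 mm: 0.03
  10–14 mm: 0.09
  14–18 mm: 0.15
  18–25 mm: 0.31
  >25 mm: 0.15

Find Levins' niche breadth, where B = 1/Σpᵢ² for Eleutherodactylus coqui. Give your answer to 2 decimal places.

4.48

Σpᵢ² = 0.27² + 0.03² + 0.09² + 0.15² + 0.31² + 0.15² = 0.0729 + 0.0009 + 0.0081 + 0.0225 + 0.0961 + 0.0225 = 0.2230
B = 1 / 0.2230 = 4.4843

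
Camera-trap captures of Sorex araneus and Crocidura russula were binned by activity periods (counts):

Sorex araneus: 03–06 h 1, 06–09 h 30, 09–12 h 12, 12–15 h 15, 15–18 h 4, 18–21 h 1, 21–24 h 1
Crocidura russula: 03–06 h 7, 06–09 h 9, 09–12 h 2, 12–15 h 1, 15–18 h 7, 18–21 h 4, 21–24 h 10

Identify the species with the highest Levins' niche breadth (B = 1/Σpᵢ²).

Proportions for Sorex araneus (n=64): 1/64=0.0156, 30/64=0.4688, 12/64=0.1875, 15/64=0.2344, 4/64=0.0625, 1/64=0.0156, 1/64=0.0156
Proportions for Crocidura russula (n=40): 7/40=0.1750, 9/40=0.2250, 2/40=0.0500, 1/40=0.0250, 7/40=0.1750, 4/40=0.1000, 10/40=0.2500
Σp_aranᵢ² = 0.0156² + 0.4688² + 0.1875² + 0.2344² + 0.0625² + 0.0156² + 0.0156² = 0.000243 + 0.219773 + 0.035156 + 0.054943 + 0.003906 + 0.000243 + 0.000243 = 0.314507
B_aran = 1 / 0.314507 = 3.1796
Σp_russᵢ² = 0.1750² + 0.2250² + 0.0500² + 0.0250² + 0.1750² + 0.1000² + 0.2500² = 0.030625 + 0.050625 + 0.002500 + 0.000625 + 0.030625 + 0.010000 + 0.062500 = 0.187500
B_russ = 1 / 0.187500 = 5.3333
Highest B → broadest niche (most generalist): Crocidura russula (B = 5.33).

Crocidura russula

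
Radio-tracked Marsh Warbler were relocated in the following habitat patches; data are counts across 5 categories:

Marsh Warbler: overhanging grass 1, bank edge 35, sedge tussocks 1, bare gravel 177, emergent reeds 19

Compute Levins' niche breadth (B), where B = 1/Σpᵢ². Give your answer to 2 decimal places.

Proportions for Marsh Warbler (n=233): 1/233=0.0043, 35/233=0.1502, 1/233=0.0043, 177/233=0.7597, 19/233=0.0815
Σpᵢ² = 0.0043² + 0.1502² + 0.0043² + 0.7597² + 0.0815² = 0.000018 + 0.022560 + 0.000018 + 0.577144 + 0.006642 = 0.606382
B = 1 / 0.606382 = 1.6491

1.65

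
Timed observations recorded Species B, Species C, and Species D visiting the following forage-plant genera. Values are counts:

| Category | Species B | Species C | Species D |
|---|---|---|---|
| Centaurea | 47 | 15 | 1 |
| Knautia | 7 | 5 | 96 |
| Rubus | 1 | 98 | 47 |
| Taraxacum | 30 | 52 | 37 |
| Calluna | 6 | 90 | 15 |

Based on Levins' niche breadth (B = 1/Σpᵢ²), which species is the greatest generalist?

Species C

Proportions for Species B (n=91): 47/91=0.5165, 7/91=0.0769, 1/91=0.0110, 30/91=0.3297, 6/91=0.0659
Proportions for Species C (n=260): 15/260=0.0577, 5/260=0.0192, 98/260=0.3769, 52/260=0.2000, 90/260=0.3462
Proportions for Species D (n=196): 1/196=0.0051, 96/196=0.4898, 47/196=0.2398, 37/196=0.1888, 15/196=0.0765
Σp_Bᵢ² = 0.5165² + 0.0769² + 0.0110² + 0.3297² + 0.0659² = 0.266772 + 0.005914 + 0.000121 + 0.108702 + 0.004343 = 0.385852
B_B = 1 / 0.385852 = 2.5917
Σp_Cᵢ² = 0.0577² + 0.0192² + 0.3769² + 0.2000² + 0.3462² = 0.003329 + 0.000369 + 0.142054 + 0.040000 + 0.119854 = 0.305606
B_C = 1 / 0.305606 = 3.2722
Σp_Dᵢ² = 0.0051² + 0.4898² + 0.2398² + 0.1888² + 0.0765² = 0.000026 + 0.239904 + 0.057504 + 0.035645 + 0.005852 = 0.338931
B_D = 1 / 0.338931 = 2.9505
Highest B → broadest niche (most generalist): Species C (B = 3.27).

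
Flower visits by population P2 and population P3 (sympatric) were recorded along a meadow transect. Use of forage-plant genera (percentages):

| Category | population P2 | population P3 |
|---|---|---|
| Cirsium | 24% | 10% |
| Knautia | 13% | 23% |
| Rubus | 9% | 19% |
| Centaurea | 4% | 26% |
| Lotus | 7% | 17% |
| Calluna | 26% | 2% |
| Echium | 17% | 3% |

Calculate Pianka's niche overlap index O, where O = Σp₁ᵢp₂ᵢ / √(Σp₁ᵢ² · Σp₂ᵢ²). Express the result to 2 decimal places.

Convert percentages to proportions (divide by 100).
Σ p₁ᵢp₂ᵢ = 0.0240 + 0.0299 + 0.0171 + 0.0104 + 0.0119 + 0.0052 + 0.0051 = 0.1036
Σp_1ᵢ² = 0.24² + 0.13² + 0.09² + 0.04² + 0.07² + 0.26² + 0.17² = 0.0576 + 0.0169 + 0.0081 + 0.0016 + 0.0049 + 0.0676 + 0.0289 = 0.1856
Σp_2ᵢ² = 0.10² + 0.23² + 0.19² + 0.26² + 0.17² + 0.02² + 0.03² = 0.0100 + 0.0529 + 0.0361 + 0.0676 + 0.0289 + 0.0004 + 0.0009 = 0.1968
O = 0.1036 / √(0.1856 × 0.1968) = 0.1036 / 0.19112 = 0.5421

0.54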